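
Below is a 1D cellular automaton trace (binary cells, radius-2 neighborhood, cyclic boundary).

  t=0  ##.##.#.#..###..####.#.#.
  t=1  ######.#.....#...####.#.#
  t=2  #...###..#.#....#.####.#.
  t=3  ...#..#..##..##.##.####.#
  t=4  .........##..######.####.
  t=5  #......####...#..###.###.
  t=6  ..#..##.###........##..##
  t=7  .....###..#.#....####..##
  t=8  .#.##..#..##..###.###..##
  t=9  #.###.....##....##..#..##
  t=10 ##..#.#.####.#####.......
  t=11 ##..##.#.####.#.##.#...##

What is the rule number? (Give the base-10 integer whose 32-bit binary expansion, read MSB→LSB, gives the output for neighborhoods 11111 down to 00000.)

  ##### -> .   bit 31 = 0  t=1,i=1
  ####. -> #   bit 30 = 1  t=0,i=18
  ###.# -> #   bit 29 = 1  t=0,i=19
  ###.. -> #   bit 28 = 1  t=0,i=13
  ##.## -> #   bit 27 = 1  t=0,i=2
  ##.#. -> #   bit 26 = 1  t=0,i=5
  ##..# -> .   bit 25 = 0  t=0,i=14
  ##... -> .   bit 24 = 0  t=4,i=24
  #.### -> .   bit 23 = 0  t=1,i=24
  #.##. -> #   bit 22 = 1  t=0,i=0
  #.#.# -> .   bit 21 = 0  t=0,i=6
  #.#.. -> .   bit 20 = 0  t=0,i=8
  #..## -> .   bit 19 = 0  t=0,i=10
  #..#. -> .   bit 18 = 0  t=2,i=8
  #...# -> .   bit 17 = 0  t=1,i=15
  #.... -> #   bit 16 = 1  t=1,i=9
  .#### -> #   bit 15 = 1  t=0,i=17
  .###. -> .   bit 14 = 0  t=0,i=12
  .##.# -> #   bit 13 = 1  t=0,i=1
  .##.. -> #   bit 12 = 1  t=3,i=10
  .#.## -> #   bit 11 = 1  t=0,i=24
  .#.#. -> #   bit 10 = 1  t=0,i=7
  .#..# -> .   bit 9 = 0  t=0,i=9
  .#... -> .   bit 8 = 0  t=1,i=8
  ..### -> .   bit 7 = 0  t=0,i=11
  ..##. -> #   bit 6 = 1  t=3,i=9
  ..#.# -> #   bit 5 = 1  t=2,i=9
  ..#.. -> .   bit 4 = 0  t=1,i=13
  ...## -> #   bit 3 = 1  t=1,i=16
  ...#. -> .   bit 2 = 0  t=1,i=12
  ....# -> #   bit 1 = 1  t=1,i=11
  ..... -> .   bit 0 = 0  t=1,i=10
  bits 01111100010000011011110001101010 = 2084682858

2084682858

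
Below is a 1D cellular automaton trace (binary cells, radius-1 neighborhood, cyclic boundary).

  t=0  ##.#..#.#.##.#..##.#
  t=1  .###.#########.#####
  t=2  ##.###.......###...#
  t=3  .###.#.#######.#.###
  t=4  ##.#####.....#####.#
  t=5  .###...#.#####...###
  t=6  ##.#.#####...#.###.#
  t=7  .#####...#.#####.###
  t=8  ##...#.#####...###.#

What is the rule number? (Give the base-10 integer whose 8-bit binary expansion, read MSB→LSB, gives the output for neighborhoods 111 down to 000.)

111

  [7] ### => .  t=0,i=0
  [6] ##. => #  t=0,i=1
  [5] #.# => #  t=0,i=2
  [4] #.. => .  t=0,i=4
  [3] .## => #  t=0,i=10
  [2] .#. => #  t=0,i=3
  [1] ..# => #  t=0,i=5
  [0] ... => #  t=2,i=7
  bits 01101111 = 111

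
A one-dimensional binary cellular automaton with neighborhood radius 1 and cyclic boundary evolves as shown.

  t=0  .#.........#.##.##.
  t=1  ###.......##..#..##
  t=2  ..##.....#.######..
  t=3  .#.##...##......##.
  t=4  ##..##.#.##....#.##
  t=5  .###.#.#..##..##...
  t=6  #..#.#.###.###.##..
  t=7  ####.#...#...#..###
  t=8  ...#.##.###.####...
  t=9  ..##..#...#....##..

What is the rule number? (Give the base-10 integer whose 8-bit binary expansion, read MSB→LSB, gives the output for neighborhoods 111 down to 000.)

86

  ###|.  b7=0 t=1,i=0
  ##.|#  b6=1 t=0,i=14
  #.#|.  b5=0 t=0,i=12
  #..|#  b4=1 t=0,i=2
  .##|.  b3=0 t=0,i=13
  .#.|#  b2=1 t=0,i=1
  ..#|#  b1=1 t=0,i=0
  ...|.  b0=0 t=0,i=3
  bits 01010110 = 86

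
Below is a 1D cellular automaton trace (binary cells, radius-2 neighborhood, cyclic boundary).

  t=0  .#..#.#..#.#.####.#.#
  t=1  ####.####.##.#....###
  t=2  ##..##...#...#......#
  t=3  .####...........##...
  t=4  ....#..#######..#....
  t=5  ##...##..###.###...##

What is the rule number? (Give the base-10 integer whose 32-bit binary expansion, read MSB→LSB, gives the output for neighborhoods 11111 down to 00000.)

  ##### -> #   bit 31 = 1  t=1,i=0
  ####. -> .   bit 30 = 0  t=0,i=15
  ###.# -> .   bit 29 = 0  t=0,i=16
  ###.. -> #   bit 28 = 1  t=2,i=1
  ##.## -> #   bit 27 = 1  t=1,i=4
  ##.#. -> .   bit 26 = 0  t=0,i=17
  ##..# -> #   bit 25 = 1  t=2,i=2
  ##... -> .   bit 24 = 0  t=2,i=6
  #.### -> #   bit 23 = 1  t=0,i=13
  #.##. -> .   bit 22 = 0  t=1,i=10
  #.#.# -> #   bit 21 = 1  t=0,i=11
  #.#.. -> #   bit 20 = 1  t=0,i=1
  #..## -> #   bit 19 = 1  t=2,i=3
  #..#. -> #   bit 18 = 1  t=0,i=3
  #...# -> .   bit 17 = 0  t=2,i=7
  #.... -> .   bit 16 = 0  t=1,i=15
  .#### -> .   bit 15 = 0  t=0,i=14
  .###. -> .   bit 14 = 0  t=2,i=0
  .##.# -> .   bit 13 = 0  t=1,i=11
  .##.. -> .   bit 12 = 0  t=2,i=5
  .#.## -> .   bit 11 = 0  t=0,i=12
  .#.#. -> #   bit 10 = 1  t=0,i=0
  .#..# -> #   bit 9 = 1  t=0,i=2
  .#... -> .   bit 8 = 0  t=1,i=14
  ..### -> .   bit 7 = 0  t=1,i=18
  ..##. -> #   bit 6 = 1  t=2,i=4
  ..#.# -> .   bit 5 = 0  t=0,i=4
  ..#.. -> .   bit 4 = 0  t=2,i=9
  ...## -> .   bit 3 = 0  t=1,i=17
  ...#. -> .   bit 2 = 0  t=2,i=8
  ....# -> .   bit 1 = 0  t=1,i=16
  ..... -> #   bit 0 = 1  t=2,i=16
  bits 10011010101111000000011001000001 = 2596013633

2596013633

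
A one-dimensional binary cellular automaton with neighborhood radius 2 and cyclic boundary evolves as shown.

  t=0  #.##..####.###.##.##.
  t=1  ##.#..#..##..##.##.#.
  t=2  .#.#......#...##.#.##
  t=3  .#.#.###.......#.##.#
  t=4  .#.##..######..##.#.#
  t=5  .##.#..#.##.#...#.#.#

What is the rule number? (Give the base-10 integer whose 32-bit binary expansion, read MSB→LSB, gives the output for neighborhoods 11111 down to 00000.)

  nb #####: next=#  (t=4,i=9, bit31=1)
  nb ####.: next=.  (t=0,i=8, bit30=0)
  nb ###.#: next=#  (t=0,i=9, bit29=1)
  nb ###..: next=#  (t=3,i=7, bit28=1)
  nb ##.##: next=#  (t=0,i=10, bit27=1)
  nb ##.#.: next=.  (t=0,i=20, bit26=0)
  nb ##..#: next=.  (t=0,i=4, bit25=0)
  nb ##...: next=#  (t=3,i=8, bit24=1)
  nb #.###: next=.  (t=0,i=11, bit23=0)
  nb #.##.: next=.  (t=0,i=2, bit22=0)
  nb #.#.#: next=#  (t=0,i=0, bit21=1)
  nb #.#..: next=#  (t=1,i=3, bit20=1)
  nb #..##: next=.  (t=0,i=5, bit19=0)
  nb #..#.: next=.  (t=1,i=5, bit18=0)
  nb #...#: next=.  (t=2,i=12, bit17=0)
  nb #....: next=#  (t=2,i=5, bit16=1)
  nb .####: next=.  (t=0,i=7, bit15=0)
  nb .###.: next=.  (t=0,i=12, bit14=0)
  nb .##.#: next=#  (t=0,i=16, bit13=1)
  nb .##..: next=#  (t=0,i=3, bit12=1)
  nb .#.##: next=#  (t=0,i=1, bit11=1)
  nb .#.#.: next=.  (t=2,i=2, bit10=0)
  nb .#..#: next=.  (t=1,i=4, bit9=0)
  nb .#...: next=.  (t=2,i=4, bit8=0)
  nb ..###: next=#  (t=0,i=6, bit7=1)
  nb ..##.: next=.  (t=1,i=9, bit6=0)
  nb ..#.#: next=#  (t=3,i=15, bit5=1)
  nb ..#..: next=.  (t=1,i=6, bit4=0)
  nb ...##: next=.  (t=2,i=13, bit3=0)
  nb ...#.: next=.  (t=2,i=9, bit2=0)
  nb ....#: next=.  (t=2,i=8, bit1=0)
  nb .....: next=#  (t=2,i=6, bit0=1)
  bits 10111001001100010011100010100001 = 3107010721

3107010721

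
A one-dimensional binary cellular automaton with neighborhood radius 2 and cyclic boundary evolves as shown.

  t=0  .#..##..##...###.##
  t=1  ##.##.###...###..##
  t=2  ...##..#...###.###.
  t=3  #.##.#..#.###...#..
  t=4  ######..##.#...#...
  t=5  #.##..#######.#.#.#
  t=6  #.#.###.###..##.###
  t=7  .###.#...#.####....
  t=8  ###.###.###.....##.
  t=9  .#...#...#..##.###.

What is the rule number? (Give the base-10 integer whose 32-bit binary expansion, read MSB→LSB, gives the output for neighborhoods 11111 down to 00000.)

  #####|#  b31=1 t=4,i=2
  ####.|.  b30=0 t=1,i=0
  ###.#|.  b29=0 t=0,i=15
  ###..|.  b28=0 t=1,i=8
  ##.##|.  b27=0 t=0,i=16
  ##.#.|#  b26=1 t=0,i=0
  ##..#|#  b25=1 t=0,i=6
  ##...|.  b24=0 t=0,i=10
  #.###|.  b23=0 t=1,i=6
  #.##.|#  b22=1 t=0,i=17
  #.#.#|#  b21=1 t=5,i=14
  #.#..|#  b20=1 t=0,i=1
  #..##|#  b19=1 t=0,i=3
  #..#.|.  b18=0 t=2,i=6
  #...#|.  b17=0 t=0,i=11
  #....|#  b16=1 t=2,i=0
  .####|.  b15=0 t=1,i=18
  .###.|#  b14=1 t=0,i=14
  .##.#|#  b13=1 t=0,i=18
  .##..|.  b12=0 t=0,i=5
  .#.##|#  b11=1 t=3,i=1
  .#.#.|.  b10=0 t=5,i=15
  .#..#|.  b9=0 t=0,i=2
  .#...|#  b8=1 t=2,i=8
  ..###|#  b7=1 t=0,i=13
  ..##.|#  b6=1 t=0,i=4
  ..#.#|#  b5=1 t=3,i=0
  ..#..|.  b4=0 t=2,i=7
  ...##|#  b3=1 t=0,i=12
  ...#.|#  b2=1 t=3,i=15
  ....#|.  b1=0 t=2,i=1
  .....|#  b0=1 t=7,i=17
  bits 10000110011110010110100111101101 = 2256103917

2256103917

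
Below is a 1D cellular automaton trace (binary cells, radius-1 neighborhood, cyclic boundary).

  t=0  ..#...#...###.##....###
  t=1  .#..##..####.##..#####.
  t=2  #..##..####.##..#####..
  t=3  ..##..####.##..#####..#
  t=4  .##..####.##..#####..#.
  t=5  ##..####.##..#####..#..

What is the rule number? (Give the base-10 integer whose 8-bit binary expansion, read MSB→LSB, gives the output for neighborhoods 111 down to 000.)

  [7] ### => #  t=0,i=11
  [6] ##. => .  t=0,i=12
  [5] #.# => #  t=0,i=13
  [4] #.. => .  t=0,i=0
  [3] .## => #  t=0,i=10
  [2] .#. => .  t=0,i=2
  [1] ..# => #  t=0,i=1
  [0] ... => #  t=0,i=4
  bits 10101011 = 171

171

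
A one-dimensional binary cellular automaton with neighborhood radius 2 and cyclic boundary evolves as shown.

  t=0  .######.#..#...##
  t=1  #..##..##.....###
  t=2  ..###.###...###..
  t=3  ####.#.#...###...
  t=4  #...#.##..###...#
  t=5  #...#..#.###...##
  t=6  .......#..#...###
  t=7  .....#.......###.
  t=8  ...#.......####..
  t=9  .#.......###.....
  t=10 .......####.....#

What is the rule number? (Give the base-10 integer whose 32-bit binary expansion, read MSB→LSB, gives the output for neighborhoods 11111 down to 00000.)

  #####|#  b31=1 t=0,i=3
  ####.|.  b30=0 t=0,i=5
  ###.#|.  b29=0 t=0,i=6
  ###..|.  b28=0 t=1,i=0
  ##.##|#  b27=1 t=0,i=0
  ##.#.|#  b26=1 t=0,i=7
  ##..#|.  b25=0 t=1,i=1
  ##...|.  b24=0 t=1,i=9
  #.###|.  b23=0 t=0,i=1
  #.##.|.  b22=0 t=4,i=6
  #.#.#|.  b21=0 t=3,i=5
  #.#..|#  b20=1 t=0,i=8
  #..##|#  b19=1 t=1,i=2
  #..#.|.  b18=0 t=0,i=10
  #...#|.  b17=0 t=0,i=13
  #....|.  b16=0 t=1,i=10
  .####|.  b15=0 t=0,i=2
  .###.|#  b14=1 t=2,i=3
  .##.#|#  b13=1 t=0,i=16
  .##..|#  b12=1 t=1,i=4
  .#.##|.  b11=0 t=4,i=5
  .#.#.|#  b10=1 t=3,i=6
  .#..#|.  b9=0 t=0,i=9
  .#...|.  b8=0 t=0,i=12
  ..###|#  b7=1 t=1,i=14
  ..##.|#  b6=1 t=0,i=15
  ..#.#|#  b5=1 t=4,i=4
  ..#..|.  b4=0 t=0,i=11
  ...##|#  b3=1 t=0,i=14
  ...#.|.  b2=0 t=4,i=3
  ....#|#  b1=1 t=1,i=12
  .....|.  b0=0 t=1,i=11
  bits 10001100000110000111010011101010 = 2350413034

2350413034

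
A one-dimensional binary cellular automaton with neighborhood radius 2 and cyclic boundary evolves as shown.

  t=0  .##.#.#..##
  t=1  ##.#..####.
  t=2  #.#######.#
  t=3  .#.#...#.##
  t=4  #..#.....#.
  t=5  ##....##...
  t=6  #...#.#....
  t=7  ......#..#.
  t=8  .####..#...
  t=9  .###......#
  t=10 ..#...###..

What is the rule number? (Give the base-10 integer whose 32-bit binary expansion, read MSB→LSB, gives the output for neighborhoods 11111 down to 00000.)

1280885443

  nb #####: next=.  (t=2,i=4, bit31=0)
  nb ####.: next=#  (t=1,i=8, bit30=1)
  nb ###.#: next=.  (t=1,i=9, bit29=0)
  nb ###..: next=.  (t=8,i=4, bit28=0)
  nb ##.##: next=#  (t=0,i=0, bit27=1)
  nb ##.#.: next=#  (t=0,i=3, bit26=1)
  nb ##..#: next=.  (t=8,i=5, bit25=0)
  nb ##...: next=.  (t=5,i=2, bit24=0)
  nb #.###: next=.  (t=2,i=2, bit23=0)
  nb #.##.: next=#  (t=0,i=1, bit22=1)
  nb #.#.#: next=.  (t=0,i=4, bit21=0)
  nb #.#..: next=#  (t=0,i=6, bit20=1)
  nb #..##: next=#  (t=0,i=8, bit19=1)
  nb #..#.: next=.  (t=4,i=2, bit18=0)
  nb #...#: next=.  (t=3,i=5, bit17=0)
  nb #....: next=.  (t=4,i=5, bit16=0)
  nb .####: next=#  (t=1,i=7, bit15=1)
  nb .###.: next=#  (t=9,i=2, bit14=1)
  nb .##.#: next=.  (t=0,i=2, bit13=0)
  nb .##..: next=.  (t=5,i=1, bit12=0)
  nb .#.##: next=.  (t=3,i=8, bit11=0)
  nb .#.#.: next=.  (t=0,i=5, bit10=0)
  nb .#..#: next=#  (t=0,i=7, bit9=1)
  nb .#...: next=.  (t=3,i=4, bit8=0)
  nb ..###: next=#  (t=1,i=6, bit7=1)
  nb ..##.: next=#  (t=0,i=9, bit6=1)
  nb ..#.#: next=.  (t=3,i=7, bit5=0)
  nb ..#..: next=.  (t=4,i=3, bit4=0)
  nb ...##: next=.  (t=5,i=5, bit3=0)
  nb ...#.: next=.  (t=3,i=6, bit2=0)
  nb ....#: next=#  (t=4,i=7, bit1=1)
  nb .....: next=#  (t=4,i=6, bit0=1)
  bits 01001100010110001100001011000011 = 1280885443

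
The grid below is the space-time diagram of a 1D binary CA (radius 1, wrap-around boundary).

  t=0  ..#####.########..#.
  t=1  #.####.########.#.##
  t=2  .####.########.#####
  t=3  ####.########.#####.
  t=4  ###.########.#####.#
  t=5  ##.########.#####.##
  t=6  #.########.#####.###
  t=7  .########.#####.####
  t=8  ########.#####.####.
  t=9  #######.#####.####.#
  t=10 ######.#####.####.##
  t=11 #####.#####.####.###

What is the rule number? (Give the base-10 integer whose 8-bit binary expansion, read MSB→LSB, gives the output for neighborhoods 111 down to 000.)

  [7] ### => #  t=0,i=3
  [6] ##. => .  t=0,i=6
  [5] #.# => #  t=0,i=7
  [4] #.. => #  t=0,i=16
  [3] .## => #  t=0,i=2
  [2] .#. => #  t=0,i=18
  [1] ..# => .  t=0,i=1
  [0] ... => #  t=0,i=0
  bits 10111101 = 189

189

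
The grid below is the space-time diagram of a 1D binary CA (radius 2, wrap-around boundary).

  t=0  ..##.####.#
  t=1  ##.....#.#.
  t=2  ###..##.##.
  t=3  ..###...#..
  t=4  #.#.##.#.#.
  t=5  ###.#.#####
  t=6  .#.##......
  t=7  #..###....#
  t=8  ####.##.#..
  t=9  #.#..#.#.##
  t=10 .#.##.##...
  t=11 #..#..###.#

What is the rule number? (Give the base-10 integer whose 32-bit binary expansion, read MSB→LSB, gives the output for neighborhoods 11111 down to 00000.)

  #####|.  b31=0 t=5,i=0
  ####.|#  b30=1 t=0,i=7
  ###.#|.  b29=0 t=0,i=8
  ###..|#  b28=1 t=2,i=2
  ##.##|.  b27=0 t=0,i=4
  ##.#.|#  b26=1 t=0,i=9
  ##..#|#  b25=1 t=2,i=3
  ##...|#  b24=1 t=1,i=2
  #.###|.  b23=0 t=0,i=5
  #.##.|#  b22=1 t=1,i=0
  #.#.#|#  b21=1 t=1,i=9
  #.#..|.  b20=0 t=0,i=10
  #..##|#  b19=1 t=0,i=1
  #..#.|#  b18=1 t=9,i=4
  #...#|.  b17=0 t=3,i=6
  #....|.  b16=0 t=1,i=3
  .####|.  b15=0 t=0,i=6
  .###.|.  b14=0 t=2,i=1
  .##.#|.  b13=0 t=0,i=3
  .##..|#  b12=1 t=1,i=1
  .#.##|.  b11=0 t=1,i=10
  .#.#.|#  b10=1 t=1,i=8
  .#..#|#  b9=1 t=0,i=0
  .#...|#  b8=1 t=3,i=9
  ..###|#  b7=1 t=3,i=2
  ..##.|.  b6=0 t=0,i=2
  ..#.#|.  b5=0 t=1,i=7
  ..#..|.  b4=0 t=3,i=8
  ...##|.  b3=0 t=3,i=1
  ...#.|#  b2=1 t=1,i=6
  ....#|#  b1=1 t=1,i=5
  .....|.  b0=0 t=1,i=4
  bits 01010111011011000001011110000110 = 1466701702

1466701702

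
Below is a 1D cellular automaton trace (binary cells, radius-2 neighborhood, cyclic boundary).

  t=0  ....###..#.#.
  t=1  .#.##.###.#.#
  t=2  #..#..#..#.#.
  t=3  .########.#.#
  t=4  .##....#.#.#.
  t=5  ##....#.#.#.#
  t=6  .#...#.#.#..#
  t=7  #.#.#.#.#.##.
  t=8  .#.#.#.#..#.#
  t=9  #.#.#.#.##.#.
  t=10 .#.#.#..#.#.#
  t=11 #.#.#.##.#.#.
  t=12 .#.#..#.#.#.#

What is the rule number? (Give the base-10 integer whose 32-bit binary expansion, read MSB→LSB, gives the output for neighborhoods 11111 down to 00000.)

  nb #####: next=.  (t=3,i=3, bit31=0)
  nb ####.: next=#  (t=3,i=7, bit30=1)
  nb ###.#: next=.  (t=1,i=8, bit29=0)
  nb ###..: next=#  (t=0,i=6, bit28=1)
  nb ##.##: next=.  (t=1,i=5, bit27=0)
  nb ##.#.: next=#  (t=1,i=9, bit26=1)
  nb ##..#: next=#  (t=0,i=7, bit25=1)
  nb ##...: next=.  (t=4,i=3, bit24=0)
  nb #.###: next=#  (t=1,i=6, bit23=1)
  nb #.##.: next=#  (t=1,i=3, bit22=1)
  nb #.#.#: next=.  (t=1,i=1, bit21=0)
  nb #.#..: next=.  (t=0,i=11, bit20=0)
  nb #..##: next=#  (t=4,i=0, bit19=1)
  nb #..#.: next=#  (t=0,i=8, bit18=1)
  nb #...#: next=.  (t=6,i=3, bit17=0)
  nb #....: next=.  (t=0,i=0, bit16=0)
  nb .####: next=#  (t=3,i=2, bit15=1)
  nb .###.: next=.  (t=0,i=5, bit14=0)
  nb .##.#: next=.  (t=1,i=4, bit13=0)
  nb .##..: next=.  (t=4,i=2, bit12=0)
  nb .#.##: next=.  (t=1,i=2, bit11=0)
  nb .#.#.: next=#  (t=0,i=10, bit10=1)
  nb .#..#: next=#  (t=2,i=1, bit9=1)
  nb .#...: next=#  (t=0,i=12, bit8=1)
  nb ..###: next=#  (t=0,i=4, bit7=1)
  nb ..##.: next=#  (t=4,i=1, bit6=1)
  nb ..#.#: next=.  (t=0,i=9, bit5=0)
  nb ..#..: next=#  (t=2,i=3, bit4=1)
  nb ...##: next=#  (t=0,i=3, bit3=1)
  nb ...#.: next=#  (t=4,i=6, bit2=1)
  nb ....#: next=.  (t=0,i=2, bit1=0)
  nb .....: next=#  (t=0,i=1, bit0=1)
  bits 01010110110011001000011111011101 = 1456244701

1456244701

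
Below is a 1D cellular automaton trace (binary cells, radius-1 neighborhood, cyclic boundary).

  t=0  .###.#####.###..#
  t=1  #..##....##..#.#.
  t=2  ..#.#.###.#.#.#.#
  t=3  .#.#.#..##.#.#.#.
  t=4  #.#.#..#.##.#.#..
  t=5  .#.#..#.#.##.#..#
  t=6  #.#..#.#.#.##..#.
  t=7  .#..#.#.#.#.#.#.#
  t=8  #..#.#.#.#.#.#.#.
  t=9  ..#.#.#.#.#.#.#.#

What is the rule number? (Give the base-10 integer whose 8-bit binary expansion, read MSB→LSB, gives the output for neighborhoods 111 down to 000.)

99

  nb ###: next=.  (t=0,i=2, bit7=0)
  nb ##.: next=#  (t=0,i=3, bit6=1)
  nb #.#: next=#  (t=0,i=0, bit5=1)
  nb #..: next=.  (t=0,i=14, bit4=0)
  nb .##: next=.  (t=0,i=1, bit3=0)
  nb .#.: next=.  (t=0,i=16, bit2=0)
  nb ..#: next=#  (t=0,i=15, bit1=1)
  nb ...: next=#  (t=1,i=6, bit0=1)
  bits 01100011 = 99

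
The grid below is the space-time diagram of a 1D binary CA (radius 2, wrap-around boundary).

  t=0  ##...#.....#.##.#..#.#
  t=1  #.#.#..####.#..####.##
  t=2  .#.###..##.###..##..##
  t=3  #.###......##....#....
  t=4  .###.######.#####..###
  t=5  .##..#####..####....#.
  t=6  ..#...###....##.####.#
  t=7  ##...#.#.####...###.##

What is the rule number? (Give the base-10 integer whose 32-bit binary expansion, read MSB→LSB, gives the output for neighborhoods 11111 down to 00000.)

3314933263

  nb #####: next=#  (t=4,i=7, bit31=1)
  nb ####.: next=#  (t=1,i=9, bit30=1)
  nb ###.#: next=.  (t=1,i=0, bit29=0)
  nb ###..: next=.  (t=0,i=1, bit28=0)
  nb ##.##: next=.  (t=1,i=19, bit27=0)
  nb ##.#.: next=#  (t=0,i=15, bit26=1)
  nb ##..#: next=.  (t=2,i=6, bit25=0)
  nb ##...: next=#  (t=0,i=2, bit24=1)
  nb #.###: next=#  (t=0,i=21, bit23=1)
  nb #.##.: next=.  (t=0,i=13, bit22=0)
  nb #.#.#: next=.  (t=1,i=2, bit21=0)
  nb #.#..: next=#  (t=0,i=16, bit20=1)
  nb #..##: next=.  (t=1,i=6, bit19=0)
  nb #..#.: next=#  (t=0,i=18, bit18=1)
  nb #...#: next=.  (t=0,i=3, bit17=0)
  nb #....: next=#  (t=0,i=7, bit16=1)
  nb .####: next=#  (t=1,i=8, bit15=1)
  nb .###.: next=#  (t=0,i=0, bit14=1)
  nb .##.#: next=.  (t=0,i=14, bit13=0)
  nb .##..: next=#  (t=2,i=17, bit12=1)
  nb .#.##: next=#  (t=0,i=12, bit11=1)
  nb .#.#.: next=#  (t=1,i=3, bit10=1)
  nb .#..#: next=#  (t=0,i=17, bit9=1)
  nb .#...: next=.  (t=0,i=6, bit8=0)
  nb ..###: next=.  (t=1,i=7, bit7=0)
  nb ..##.: next=.  (t=2,i=8, bit6=0)
  nb ..#.#: next=.  (t=0,i=11, bit5=0)
  nb ..#..: next=.  (t=0,i=5, bit4=0)
  nb ...##: next=#  (t=3,i=10, bit3=1)
  nb ...#.: next=#  (t=0,i=4, bit2=1)
  nb ....#: next=#  (t=0,i=9, bit1=1)
  nb .....: next=#  (t=0,i=8, bit0=1)
  bits 11000101100101011101111000001111 = 3314933263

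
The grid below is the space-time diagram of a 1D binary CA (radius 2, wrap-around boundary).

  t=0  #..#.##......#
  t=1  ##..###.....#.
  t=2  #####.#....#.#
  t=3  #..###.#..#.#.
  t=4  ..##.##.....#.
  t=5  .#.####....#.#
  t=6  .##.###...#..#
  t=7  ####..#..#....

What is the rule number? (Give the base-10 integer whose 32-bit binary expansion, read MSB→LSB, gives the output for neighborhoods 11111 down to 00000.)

2120792460

  ##### -> .   bit 31 = 0  t=2,i=1
  ####. -> #   bit 30 = 1  t=2,i=3
  ###.# -> #   bit 29 = 1  t=2,i=4
  ###.. -> #   bit 28 = 1  t=1,i=6
  ##.## -> #   bit 27 = 1  t=4,i=4
  ##.#. -> #   bit 26 = 1  t=2,i=5
  ##..# -> #   bit 25 = 1  t=0,i=1
  ##... -> .   bit 24 = 0  t=0,i=7
  #.### -> .   bit 23 = 0  t=2,i=13
  #.##. -> #   bit 22 = 1  t=0,i=5
  #.#.# -> #   bit 21 = 1  t=3,i=12
  #.#.. -> .   bit 20 = 0  t=2,i=6
  #..## -> #   bit 19 = 1  t=1,i=3
  #..#. -> .   bit 18 = 0  t=0,i=2
  #...# -> .   bit 17 = 0  t=4,i=0
  #.... -> .   bit 16 = 0  t=0,i=8
  .#### -> #   bit 15 = 1  t=2,i=0
  .###. -> .   bit 14 = 0  t=1,i=5
  .##.# -> #   bit 13 = 1  t=4,i=3
  .##.. -> #   bit 12 = 1  t=0,i=0
  .#.## -> #   bit 11 = 1  t=0,i=4
  .#.#. -> .   bit 10 = 0  t=3,i=11
  .#..# -> .   bit 9 = 0  t=3,i=1
  .#... -> #   bit 8 = 1  t=2,i=7
  ..### -> #   bit 7 = 1  t=1,i=4
  ..##. -> .   bit 6 = 0  t=0,i=13
  ..#.# -> .   bit 5 = 0  t=0,i=3
  ..#.. -> .   bit 4 = 0  t=4,i=12
  ...## -> #   bit 3 = 1  t=0,i=12
  ...#. -> #   bit 2 = 1  t=1,i=11
  ....# -> .   bit 1 = 0  t=0,i=11
  ..... -> .   bit 0 = 0  t=0,i=9
  bits 01111110011010001011100110001100 = 2120792460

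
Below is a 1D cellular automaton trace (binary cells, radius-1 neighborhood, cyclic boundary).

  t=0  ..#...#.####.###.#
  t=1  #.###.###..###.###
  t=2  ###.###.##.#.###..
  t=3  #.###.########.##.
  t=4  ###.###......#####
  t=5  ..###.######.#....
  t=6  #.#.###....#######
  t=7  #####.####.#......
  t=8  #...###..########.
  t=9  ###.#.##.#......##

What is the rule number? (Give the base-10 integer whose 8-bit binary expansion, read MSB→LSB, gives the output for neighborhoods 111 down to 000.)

125

  ### -> .   bit 7 = 0  t=0,i=9
  ##. -> #   bit 6 = 1  t=0,i=11
  #.# -> #   bit 5 = 1  t=0,i=7
  #.. -> #   bit 4 = 1  t=0,i=0
  .## -> #   bit 3 = 1  t=0,i=8
  .#. -> #   bit 2 = 1  t=0,i=2
  ..# -> .   bit 1 = 0  t=0,i=1
  ... -> #   bit 0 = 1  t=0,i=4
  bits 01111101 = 125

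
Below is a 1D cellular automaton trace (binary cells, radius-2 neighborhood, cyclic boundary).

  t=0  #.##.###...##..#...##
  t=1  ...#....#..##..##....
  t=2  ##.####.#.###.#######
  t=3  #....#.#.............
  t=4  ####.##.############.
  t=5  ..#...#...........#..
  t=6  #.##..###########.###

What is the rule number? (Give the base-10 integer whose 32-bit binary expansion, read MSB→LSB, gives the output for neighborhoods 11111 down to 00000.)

  #####|.  b31=0 t=2,i=16
  ####.|#  b30=1 t=2,i=0
  ###.#|.  b29=0 t=0,i=0
  ###..|.  b28=0 t=0,i=7
  ##.##|.  b27=0 t=0,i=1
  ##.#.|#  b26=1 t=2,i=7
  ##..#|.  b25=0 t=0,i=13
  ##...|#  b24=1 t=0,i=8
  #.###|.  b23=0 t=0,i=5
  #.##.|.  b22=0 t=0,i=2
  #.#.#|.  b21=0 t=2,i=8
  #.#..|.  b20=0 t=3,i=7
  #..##|#  b19=1 t=1,i=10
  #..#.|.  b18=0 t=0,i=14
  #...#|.  b17=0 t=0,i=9
  #....|#  b16=1 t=1,i=5
  .####|.  b15=0 t=2,i=4
  .###.|.  b14=0 t=0,i=6
  .##.#|#  b13=1 t=0,i=3
  .##..|#  b12=1 t=0,i=12
  .#.##|.  b11=0 t=2,i=9
  .#.#.|#  b10=1 t=3,i=6
  .#..#|.  b9=0 t=1,i=9
  .#...|#  b8=1 t=0,i=16
  ..###|.  b7=0 t=0,i=19
  ..##.|#  b6=1 t=0,i=11
  ..#.#|#  b5=1 t=3,i=5
  ..#..|#  b4=1 t=0,i=15
  ...##|.  b3=0 t=0,i=10
  ...#.|.  b2=0 t=1,i=2
  ....#|#  b1=1 t=1,i=1
  .....|#  b0=1 t=1,i=0
  bits 01000101000010010011010101110011 = 1158231411

1158231411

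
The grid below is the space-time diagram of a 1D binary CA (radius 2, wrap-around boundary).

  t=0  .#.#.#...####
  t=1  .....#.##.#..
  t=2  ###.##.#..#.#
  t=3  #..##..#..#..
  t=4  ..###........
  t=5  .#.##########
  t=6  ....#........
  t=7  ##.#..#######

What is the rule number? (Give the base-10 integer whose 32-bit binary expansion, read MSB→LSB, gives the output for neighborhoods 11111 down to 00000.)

  [31] ##### => .  t=5,i=5
  [30] ####. => .  t=0,i=11
  [29] ###.# => .  t=0,i=12
  [28] ###.. => #  t=4,i=4
  [27] ##.## => #  t=2,i=3
  [26] ##.#. => .  t=0,i=0
  [25] ##..# => .  t=3,i=5
  [24] ##... => #  t=4,i=5
  [23] #.### => .  t=2,i=12
  [22] #.##. => #  t=1,i=7
  [21] #.#.# => .  t=0,i=1
  [20] #.#.. => #  t=0,i=5
  [19] #..## => #  t=3,i=2
  [18] #..#. => .  t=2,i=9
  [17] #...# => #  t=0,i=7
  [16] #.... => #  t=1,i=12
  [15] .#### => #  t=0,i=10
  [14] .###. => #  t=4,i=3
  [13] .##.# => .  t=1,i=8
  [12] .##.. => #  t=3,i=4
  [11] .#.## => .  t=1,i=6
  [10] .#.#. => .  t=0,i=2
  [9] .#..# => .  t=2,i=8
  [8] .#... => .  t=0,i=6
  [7] ..### => .  t=0,i=9
  [6] ..##. => #  t=3,i=3
  [5] ..#.# => #  t=1,i=5
  [4] ..#.. => .  t=3,i=0
  [3] ...## => #  t=0,i=8
  [2] ...#. => #  t=1,i=4
  [1] ....# => .  t=1,i=3
  [0] ..... => #  t=1,i=0
  bits 00011001010110111101000001101101 = 425447533

425447533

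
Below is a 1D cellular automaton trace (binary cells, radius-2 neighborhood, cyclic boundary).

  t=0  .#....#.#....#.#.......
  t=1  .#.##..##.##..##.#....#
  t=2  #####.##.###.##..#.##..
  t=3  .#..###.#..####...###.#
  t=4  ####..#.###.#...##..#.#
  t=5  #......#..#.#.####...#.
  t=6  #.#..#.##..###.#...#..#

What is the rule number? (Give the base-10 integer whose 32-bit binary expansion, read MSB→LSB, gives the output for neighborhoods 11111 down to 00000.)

  nb #####: next=.  (t=2,i=2, bit31=0)
  nb ####.: next=.  (t=2,i=3, bit30=0)
  nb ###.#: next=#  (t=2,i=4, bit29=1)
  nb ###..: next=.  (t=3,i=14, bit28=0)
  nb ##.##: next=#  (t=1,i=9, bit27=1)
  nb ##.#.: next=.  (t=1,i=16, bit26=0)
  nb ##..#: next=.  (t=1,i=5, bit25=0)
  nb ##...: next=.  (t=3,i=15, bit24=0)
  nb #.###: next=.  (t=2,i=9, bit23=0)
  nb #.##.: next=#  (t=1,i=3, bit22=1)
  nb #.#.#: next=#  (t=1,i=1, bit21=1)
  nb #.#..: next=#  (t=0,i=8, bit20=1)
  nb #..##: next=#  (t=1,i=6, bit19=1)
  nb #..#.: next=.  (t=2,i=16, bit18=0)
  nb #...#: next=#  (t=3,i=16, bit17=1)
  nb #....: next=#  (t=0,i=3, bit16=1)
  nb .####: next=#  (t=2,i=1, bit15=1)
  nb .###.: next=.  (t=2,i=10, bit14=0)
  nb .##.#: next=.  (t=1,i=8, bit13=0)
  nb .##..: next=#  (t=1,i=4, bit12=1)
  nb .#.##: next=#  (t=1,i=2, bit11=1)
  nb .#.#.: next=#  (t=0,i=7, bit10=1)
  nb .#..#: next=#  (t=3,i=2, bit9=1)
  nb .#...: next=.  (t=0,i=2, bit8=0)
  nb ..###: next=.  (t=2,i=0, bit7=0)
  nb ..##.: next=#  (t=1,i=7, bit6=1)
  nb ..#.#: next=.  (t=0,i=6, bit5=0)
  nb ..#..: next=#  (t=0,i=1, bit4=1)
  nb ...##: next=#  (t=3,i=17, bit3=1)
  nb ...#.: next=.  (t=0,i=0, bit2=0)
  nb ....#: next=#  (t=0,i=4, bit1=1)
  nb .....: next=.  (t=0,i=18, bit0=0)
  bits 00101000011110111001111001011010 = 679190106

679190106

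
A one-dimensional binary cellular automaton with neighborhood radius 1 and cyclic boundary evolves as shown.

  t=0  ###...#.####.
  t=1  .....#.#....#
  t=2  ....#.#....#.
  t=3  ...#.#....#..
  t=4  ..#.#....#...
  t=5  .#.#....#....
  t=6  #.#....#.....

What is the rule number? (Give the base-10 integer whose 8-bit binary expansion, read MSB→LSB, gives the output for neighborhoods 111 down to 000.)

34

  ### -> .   bit 7 = 0  t=0,i=1
  ##. -> .   bit 6 = 0  t=0,i=2
  #.# -> #   bit 5 = 1  t=0,i=7
  #.. -> .   bit 4 = 0  t=0,i=3
  .## -> .   bit 3 = 0  t=0,i=0
  .#. -> .   bit 2 = 0  t=0,i=6
  ..# -> #   bit 1 = 1  t=0,i=5
  ... -> .   bit 0 = 0  t=0,i=4
  bits 00100010 = 34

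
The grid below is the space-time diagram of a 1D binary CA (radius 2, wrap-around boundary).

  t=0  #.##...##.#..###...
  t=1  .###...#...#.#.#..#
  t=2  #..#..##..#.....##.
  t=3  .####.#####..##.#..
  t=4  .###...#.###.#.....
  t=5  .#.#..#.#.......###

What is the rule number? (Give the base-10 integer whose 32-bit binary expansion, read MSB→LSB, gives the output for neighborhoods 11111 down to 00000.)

  #####|.  b31=0 t=3,i=8
  ####.|#  b30=1 t=3,i=3
  ###.#|.  b29=0 t=3,i=4
  ###..|#  b28=1 t=0,i=15
  ##.##|.  b27=0 t=3,i=5
  ##.#.|.  b26=0 t=0,i=9
  ##..#|#  b25=1 t=2,i=8
  ##...|.  b24=0 t=0,i=4
  #.###|.  b23=0 t=1,i=1
  #.##.|#  b22=1 t=0,i=2
  #.#.#|.  b21=0 t=1,i=13
  #.#..|.  b20=0 t=0,i=10
  #..##|.  b19=0 t=0,i=12
  #..#.|#  b18=1 t=1,i=17
  #...#|.  b17=0 t=0,i=5
  #....|.  b16=0 t=2,i=12
  .####|#  b15=1 t=3,i=2
  .###.|.  b14=0 t=0,i=14
  .##.#|.  b13=0 t=0,i=8
  .##..|#  b12=1 t=0,i=3
  .#.##|#  b11=1 t=0,i=1
  .#.#.|.  b10=0 t=1,i=12
  .#..#|#  b9=1 t=0,i=11
  .#...|.  b8=0 t=1,i=8
  ..###|#  b7=1 t=0,i=13
  ..##.|#  b6=1 t=0,i=7
  ..#.#|.  b5=0 t=0,i=0
  ..#..|#  b4=1 t=1,i=7
  ...##|.  b3=0 t=0,i=6
  ...#.|#  b2=1 t=0,i=18
  ....#|#  b1=1 t=2,i=14
  .....|#  b0=1 t=2,i=13
  bits 01010010010001001001101011010111 = 1380227799

1380227799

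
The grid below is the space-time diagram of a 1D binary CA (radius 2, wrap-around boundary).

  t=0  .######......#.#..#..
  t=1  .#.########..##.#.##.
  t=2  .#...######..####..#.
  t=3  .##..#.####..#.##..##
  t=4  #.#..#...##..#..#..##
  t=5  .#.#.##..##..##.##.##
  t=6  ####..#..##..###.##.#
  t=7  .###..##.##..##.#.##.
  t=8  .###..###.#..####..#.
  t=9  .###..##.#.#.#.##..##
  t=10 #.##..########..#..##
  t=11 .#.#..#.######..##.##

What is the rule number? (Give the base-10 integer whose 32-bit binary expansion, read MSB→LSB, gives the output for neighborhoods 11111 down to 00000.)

  #####|#  b31=1 t=0,i=3
  ####.|#  b30=1 t=0,i=5
  ###.#|.  b29=0 t=4,i=0
  ###..|#  b28=1 t=0,i=6
  ##.##|#  b27=1 t=3,i=0
  ##.#.|#  b26=1 t=1,i=15
  ##..#|.  b25=0 t=1,i=11
  ##...|#  b24=1 t=0,i=7
  #.###|.  b23=0 t=1,i=3
  #.##.|.  b22=0 t=1,i=18
  #.#.#|#  b21=1 t=1,i=16
  #.#..|.  b20=0 t=0,i=15
  #..##|.  b19=0 t=1,i=12
  #..#.|.  b18=0 t=0,i=17
  #...#|.  b17=0 t=0,i=20
  #....|#  b16=1 t=0,i=8
  .####|.  b15=0 t=0,i=2
  .###.|#  b14=1 t=4,i=20
  .##.#|#  b13=1 t=1,i=14
  .##..|#  b12=1 t=1,i=19
  .#.##|.  b11=0 t=1,i=2
  .#.#.|#  b10=1 t=0,i=14
  .#..#|#  b9=1 t=0,i=16
  .#...|#  b8=1 t=0,i=19
  ..###|#  b7=1 t=0,i=1
  ..##.|#  b6=1 t=1,i=13
  ..#.#|#  b5=1 t=0,i=13
  ..#..|#  b4=1 t=0,i=18
  ...##|.  b3=0 t=0,i=0
  ...#.|.  b2=0 t=0,i=12
  ....#|.  b1=0 t=0,i=11
  .....|#  b0=1 t=0,i=9
  bits 11011101001000010111011111110001 = 3709958129

3709958129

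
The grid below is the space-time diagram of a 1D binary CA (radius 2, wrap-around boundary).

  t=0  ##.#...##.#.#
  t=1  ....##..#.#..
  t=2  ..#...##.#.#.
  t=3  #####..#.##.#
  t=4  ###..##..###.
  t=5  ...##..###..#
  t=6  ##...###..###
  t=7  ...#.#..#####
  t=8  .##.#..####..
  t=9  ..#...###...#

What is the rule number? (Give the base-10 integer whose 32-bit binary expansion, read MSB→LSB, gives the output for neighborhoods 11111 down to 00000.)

2322507158

  nb #####: next=#  (t=3,i=1, bit31=1)
  nb ####.: next=.  (t=3,i=3, bit30=0)
  nb ###.#: next=.  (t=0,i=1, bit29=0)
  nb ###..: next=.  (t=3,i=4, bit28=0)
  nb ##.##: next=#  (t=3,i=11, bit27=1)
  nb ##.#.: next=.  (t=0,i=2, bit26=0)
  nb ##..#: next=#  (t=1,i=6, bit25=1)
  nb ##...: next=.  (t=6,i=2, bit24=0)
  nb #.###: next=.  (t=0,i=12, bit23=0)
  nb #.##.: next=#  (t=3,i=9, bit22=1)
  nb #.#.#: next=#  (t=0,i=10, bit21=1)
  nb #.#..: next=.  (t=0,i=3, bit20=0)
  nb #..##: next=#  (t=4,i=4, bit19=1)
  nb #..#.: next=#  (t=1,i=7, bit18=1)
  nb #...#: next=#  (t=0,i=5, bit17=1)
  nb #....: next=.  (t=1,i=12, bit16=0)
  nb .####: next=#  (t=3,i=0, bit15=1)
  nb .###.: next=.  (t=0,i=0, bit14=0)
  nb .##.#: next=#  (t=0,i=8, bit13=1)
  nb .##..: next=.  (t=1,i=5, bit12=0)
  nb .#.##: next=.  (t=0,i=11, bit11=0)
  nb .#.#.: next=#  (t=1,i=9, bit10=1)
  nb .#..#: next=.  (t=7,i=6, bit9=0)
  nb .#...: next=#  (t=0,i=4, bit8=1)
  nb ..###: next=#  (t=4,i=9, bit7=1)
  nb ..##.: next=.  (t=0,i=7, bit6=0)
  nb ..#.#: next=.  (t=1,i=8, bit5=0)
  nb ..#..: next=#  (t=2,i=2, bit4=1)
  nb ...##: next=.  (t=0,i=6, bit3=0)
  nb ...#.: next=#  (t=2,i=1, bit2=1)
  nb ....#: next=#  (t=1,i=2, bit1=1)
  nb .....: next=.  (t=1,i=0, bit0=0)
  bits 10001010011011101010010110010110 = 2322507158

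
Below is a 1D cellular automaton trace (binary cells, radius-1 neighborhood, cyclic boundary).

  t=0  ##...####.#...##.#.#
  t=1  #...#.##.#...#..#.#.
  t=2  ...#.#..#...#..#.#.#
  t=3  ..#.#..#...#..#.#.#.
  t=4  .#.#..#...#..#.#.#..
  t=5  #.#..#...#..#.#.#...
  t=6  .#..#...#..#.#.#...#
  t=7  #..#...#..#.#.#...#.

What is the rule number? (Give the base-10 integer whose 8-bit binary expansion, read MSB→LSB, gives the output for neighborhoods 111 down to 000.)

162

  [7] ### => #  t=0,i=0
  [6] ##. => .  t=0,i=1
  [5] #.# => #  t=0,i=9
  [4] #.. => .  t=0,i=2
  [3] .## => .  t=0,i=5
  [2] .#. => .  t=0,i=10
  [1] ..# => #  t=0,i=4
  [0] ... => .  t=0,i=3
  bits 10100010 = 162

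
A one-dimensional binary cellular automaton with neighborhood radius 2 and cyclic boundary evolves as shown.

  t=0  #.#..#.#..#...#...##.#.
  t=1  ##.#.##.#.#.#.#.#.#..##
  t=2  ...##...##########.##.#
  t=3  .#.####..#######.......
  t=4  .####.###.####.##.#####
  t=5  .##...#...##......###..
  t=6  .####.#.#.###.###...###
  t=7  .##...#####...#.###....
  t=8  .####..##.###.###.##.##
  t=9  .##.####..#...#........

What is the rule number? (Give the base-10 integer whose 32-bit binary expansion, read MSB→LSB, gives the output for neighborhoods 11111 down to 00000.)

  #####|#  b31=1 t=2,i=10
  ####.|.  b30=0 t=1,i=0
  ###.#|.  b29=0 t=1,i=1
  ###..|#  b28=1 t=3,i=6
  ##.##|.  b27=0 t=2,i=18
  ##.#.|.  b26=0 t=0,i=20
  ##..#|#  b25=1 t=3,i=7
  ##...|#  b24=1 t=2,i=5
  #.###|#  b23=1 t=3,i=3
  #.##.|.  b22=0 t=1,i=5
  #.#.#|#  b21=1 t=0,i=0
  #.#..|.  b20=0 t=0,i=2
  #..##|#  b19=1 t=1,i=20
  #..#.|.  b18=0 t=0,i=4
  #...#|#  b17=1 t=0,i=12
  #....|.  b16=0 t=3,i=17
  .####|#  b15=1 t=1,i=22
  .###.|.  b14=0 t=4,i=7
  .##.#|.  b13=0 t=0,i=19
  .##..|#  b12=1 t=2,i=4
  .#.##|#  b11=1 t=1,i=4
  .#.#.|#  b10=1 t=0,i=1
  .#..#|#  b9=1 t=0,i=3
  .#...|.  b8=0 t=0,i=11
  ..###|.  b7=0 t=1,i=21
  ..##.|#  b6=1 t=0,i=18
  ..#.#|#  b5=1 t=0,i=5
  ..#..|#  b4=1 t=0,i=10
  ...##|.  b3=0 t=0,i=17
  ...#.|.  b2=0 t=0,i=13
  ....#|#  b1=1 t=3,i=22
  .....|#  b0=1 t=3,i=18
  bits 10010011101010101001111001110011 = 2477432435

2477432435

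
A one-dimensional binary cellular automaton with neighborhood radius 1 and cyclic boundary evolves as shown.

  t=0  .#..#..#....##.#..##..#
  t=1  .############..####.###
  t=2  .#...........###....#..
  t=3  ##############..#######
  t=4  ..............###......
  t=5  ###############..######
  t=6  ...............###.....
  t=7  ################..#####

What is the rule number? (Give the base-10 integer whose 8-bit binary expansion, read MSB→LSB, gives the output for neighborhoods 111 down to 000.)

31

  nb ###: next=.  (t=1,i=2, bit7=0)
  nb ##.: next=.  (t=0,i=13, bit6=0)
  nb #.#: next=.  (t=0,i=0, bit5=0)
  nb #..: next=#  (t=0,i=2, bit4=1)
  nb .##: next=#  (t=0,i=12, bit3=1)
  nb .#.: next=#  (t=0,i=1, bit2=1)
  nb ..#: next=#  (t=0,i=3, bit1=1)
  nb ...: next=#  (t=0,i=9, bit0=1)
  bits 00011111 = 31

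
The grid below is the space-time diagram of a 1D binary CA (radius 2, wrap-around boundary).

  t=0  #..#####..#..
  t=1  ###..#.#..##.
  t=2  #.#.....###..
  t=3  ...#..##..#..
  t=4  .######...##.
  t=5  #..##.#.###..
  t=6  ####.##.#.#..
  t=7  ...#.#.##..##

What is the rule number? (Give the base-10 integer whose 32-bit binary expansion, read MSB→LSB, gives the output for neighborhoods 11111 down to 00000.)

3035235166

  [31] ##### => #  t=0,i=5
  [30] ####. => .  t=0,i=6
  [29] ###.# => #  t=6,i=3
  [28] ###.. => #  t=0,i=7
  [27] ##.## => .  t=1,i=12
  [26] ##.#. => #  t=5,i=5
  [25] ##..# => .  t=0,i=8
  [24] ##... => .  t=4,i=7
  [23] #.### => #  t=1,i=0
  [22] #.##. => #  t=6,i=5
  [21] #.#.# => #  t=5,i=6
  [20] #.#.. => .  t=1,i=7
  [19] #..## => #  t=0,i=2
  [18] #..#. => .  t=0,i=9
  [17] #...# => #  t=4,i=8
  [16] #.... => .  t=2,i=4
  [15] .#### => .  t=0,i=4
  [14] .###. => .  t=1,i=1
  [13] .##.# => .  t=1,i=11
  [12] .##.. => .  t=3,i=7
  [11] .#.## => .  t=5,i=7
  [10] .#.#. => .  t=1,i=6
  [9] .#..# => #  t=0,i=1
  [8] .#... => #  t=2,i=3
  [7] ..### => .  t=0,i=3
  [6] ..##. => #  t=1,i=10
  [5] ..#.# => .  t=1,i=5
  [4] ..#.. => #  t=0,i=0
  [3] ...## => #  t=2,i=7
  [2] ...#. => #  t=3,i=2
  [1] ....# => #  t=2,i=6
  [0] ..... => .  t=2,i=5
  bits 10110100111010100000001101011110 = 3035235166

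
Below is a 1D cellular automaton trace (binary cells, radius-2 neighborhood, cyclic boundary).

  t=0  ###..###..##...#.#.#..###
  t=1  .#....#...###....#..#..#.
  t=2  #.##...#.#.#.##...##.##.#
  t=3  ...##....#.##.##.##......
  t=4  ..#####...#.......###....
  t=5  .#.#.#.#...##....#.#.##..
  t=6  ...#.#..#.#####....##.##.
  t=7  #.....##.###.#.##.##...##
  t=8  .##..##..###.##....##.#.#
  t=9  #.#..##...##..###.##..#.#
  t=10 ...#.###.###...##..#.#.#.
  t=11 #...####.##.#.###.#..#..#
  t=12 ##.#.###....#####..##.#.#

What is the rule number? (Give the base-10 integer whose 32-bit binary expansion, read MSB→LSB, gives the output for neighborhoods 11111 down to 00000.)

  ##### -> .   bit 31 = 0  t=0,i=0
  ####. -> #   bit 30 = 1  t=0,i=1
  ###.# -> #   bit 29 = 1  t=7,i=11
  ###.. -> .   bit 28 = 0  t=0,i=2
  ##.## -> .   bit 27 = 0  t=2,i=1
  ##.#. -> .   bit 26 = 0  t=7,i=12
  ##..# -> .   bit 25 = 0  t=0,i=3
  ##... -> #   bit 24 = 1  t=0,i=12
  #.### -> #   bit 23 = 1  t=6,i=10
  #.##. -> .   bit 22 = 0  t=2,i=2
  #.#.# -> #   bit 21 = 1  t=0,i=17
  #.#.. -> .   bit 20 = 0  t=0,i=19
  #..## -> .   bit 19 = 0  t=0,i=4
  #..#. -> #   bit 18 = 1  t=1,i=0
  #...# -> .   bit 17 = 0  t=0,i=13
  #.... -> #   bit 16 = 1  t=1,i=3
  .#### -> #   bit 15 = 1  t=0,i=23
  .###. -> #   bit 14 = 1  t=0,i=6
  .##.# -> .   bit 13 = 0  t=2,i=0
  .##.. -> #   bit 12 = 1  t=0,i=11
  .#.## -> #   bit 11 = 1  t=2,i=12
  .#.#. -> .   bit 10 = 0  t=0,i=16
  .#..# -> #   bit 9 = 1  t=0,i=20
  .#... -> #   bit 8 = 1  t=1,i=2
  ..### -> .   bit 7 = 0  t=0,i=5
  ..##. -> #   bit 6 = 1  t=0,i=10
  ..#.# -> .   bit 5 = 0  t=0,i=15
  ..#.. -> .   bit 4 = 0  t=1,i=1
  ...## -> #   bit 3 = 1  t=1,i=9
  ...#. -> .   bit 2 = 0  t=0,i=14
  ....# -> .   bit 1 = 0  t=1,i=4
  ..... -> .   bit 0 = 0  t=3,i=0
  bits 01100001101001011101101101001000 = 1638259528

1638259528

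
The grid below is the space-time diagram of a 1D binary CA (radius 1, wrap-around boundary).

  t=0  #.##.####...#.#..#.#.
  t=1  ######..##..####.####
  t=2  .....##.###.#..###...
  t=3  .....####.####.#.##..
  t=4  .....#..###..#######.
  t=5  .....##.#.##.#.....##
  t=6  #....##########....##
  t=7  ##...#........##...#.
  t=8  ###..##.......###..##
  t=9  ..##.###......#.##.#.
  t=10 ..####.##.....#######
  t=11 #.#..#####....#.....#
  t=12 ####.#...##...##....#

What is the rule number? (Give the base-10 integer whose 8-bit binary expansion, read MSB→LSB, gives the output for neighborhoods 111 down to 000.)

  [7] ### => .  t=0,i=6
  [6] ##. => #  t=0,i=3
  [5] #.# => #  t=0,i=1
  [4] #.. => #  t=0,i=9
  [3] .## => #  t=0,i=2
  [2] .#. => #  t=0,i=0
  [1] ..# => .  t=0,i=11
  [0] ... => .  t=0,i=10
  bits 01111100 = 124

124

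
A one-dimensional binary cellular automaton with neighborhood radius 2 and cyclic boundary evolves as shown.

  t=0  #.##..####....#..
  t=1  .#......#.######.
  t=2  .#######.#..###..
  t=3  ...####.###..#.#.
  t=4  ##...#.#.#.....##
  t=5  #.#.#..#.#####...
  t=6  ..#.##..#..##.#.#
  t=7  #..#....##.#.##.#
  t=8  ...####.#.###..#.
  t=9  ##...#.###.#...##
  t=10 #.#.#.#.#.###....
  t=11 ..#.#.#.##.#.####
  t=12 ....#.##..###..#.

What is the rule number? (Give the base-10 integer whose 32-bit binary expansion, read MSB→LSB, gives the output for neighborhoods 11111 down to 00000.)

3442559831

  ##### -> #   bit 31 = 1  t=1,i=12
  ####. -> #   bit 30 = 1  t=0,i=8
  ###.# -> .   bit 29 = 0  t=2,i=7
  ###.. -> .   bit 28 = 0  t=0,i=9
  ##.## -> #   bit 27 = 1  t=3,i=7
  ##.#. -> #   bit 26 = 1  t=2,i=8
  ##..# -> .   bit 25 = 0  t=0,i=4
  ##... -> #   bit 24 = 1  t=0,i=10
  #.### -> .   bit 23 = 0  t=1,i=10
  #.##. -> .   bit 22 = 0  t=0,i=2
  #.#.# -> #   bit 21 = 1  t=4,i=7
  #.#.. -> #   bit 20 = 1  t=2,i=9
  #..## -> .   bit 19 = 0  t=0,i=5
  #..#. -> .   bit 18 = 0  t=0,i=16
  #...# -> .   bit 17 = 0  t=2,i=16
  #.... -> #   bit 16 = 1  t=0,i=11
  .#### -> .   bit 15 = 0  t=0,i=7
  .###. -> #   bit 14 = 1  t=2,i=13
  .##.# -> .   bit 13 = 0  t=6,i=12
  .##.. -> .   bit 12 = 0  t=0,i=3
  .#.## -> #   bit 11 = 1  t=0,i=1
  .#.#. -> .   bit 10 = 0  t=3,i=14
  .#..# -> #   bit 9 = 1  t=0,i=15
  .#... -> #   bit 8 = 1  t=1,i=2
  ..### -> .   bit 7 = 0  t=0,i=6
  ..##. -> #   bit 6 = 1  t=6,i=11
  ..#.# -> .   bit 5 = 0  t=0,i=0
  ..#.. -> #   bit 4 = 1  t=0,i=14
  ...## -> .   bit 3 = 0  t=2,i=0
  ...#. -> #   bit 2 = 1  t=0,i=13
  ....# -> #   bit 1 = 1  t=0,i=12
  ..... -> #   bit 0 = 1  t=1,i=4
  bits 11001101001100010100101101010111 = 3442559831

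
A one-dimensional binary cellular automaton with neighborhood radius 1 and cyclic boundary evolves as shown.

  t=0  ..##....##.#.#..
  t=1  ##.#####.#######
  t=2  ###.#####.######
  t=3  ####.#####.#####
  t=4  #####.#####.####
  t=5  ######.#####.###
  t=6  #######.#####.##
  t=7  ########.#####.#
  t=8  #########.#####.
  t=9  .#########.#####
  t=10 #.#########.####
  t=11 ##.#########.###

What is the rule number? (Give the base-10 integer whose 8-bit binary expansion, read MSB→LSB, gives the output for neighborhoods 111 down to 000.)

  [7] ### => #  t=1,i=0
  [6] ##. => #  t=0,i=3
  [5] #.# => #  t=0,i=10
  [4] #.. => #  t=0,i=4
  [3] .## => .  t=0,i=2
  [2] .#. => #  t=0,i=11
  [1] ..# => #  t=0,i=1
  [0] ... => #  t=0,i=0
  bits 11110111 = 247

247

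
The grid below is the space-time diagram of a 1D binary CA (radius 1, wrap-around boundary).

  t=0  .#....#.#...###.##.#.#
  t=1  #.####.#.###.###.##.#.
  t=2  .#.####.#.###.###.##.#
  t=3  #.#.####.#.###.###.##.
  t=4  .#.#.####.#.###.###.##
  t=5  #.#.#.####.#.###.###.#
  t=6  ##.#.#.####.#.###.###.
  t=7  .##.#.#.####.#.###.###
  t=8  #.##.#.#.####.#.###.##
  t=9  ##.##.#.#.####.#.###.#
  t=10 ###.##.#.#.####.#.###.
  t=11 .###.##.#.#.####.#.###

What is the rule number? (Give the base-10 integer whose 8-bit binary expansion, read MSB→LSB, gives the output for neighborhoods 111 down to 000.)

  ###|#  b7=1 t=0,i=13
  ##.|#  b6=1 t=0,i=14
  #.#|#  b5=1 t=0,i=0
  #..|#  b4=1 t=0,i=2
  .##|.  b3=0 t=0,i=12
  .#.|.  b2=0 t=0,i=1
  ..#|#  b1=1 t=0,i=5
  ...|#  b0=1 t=0,i=3
  bits 11110011 = 243

243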